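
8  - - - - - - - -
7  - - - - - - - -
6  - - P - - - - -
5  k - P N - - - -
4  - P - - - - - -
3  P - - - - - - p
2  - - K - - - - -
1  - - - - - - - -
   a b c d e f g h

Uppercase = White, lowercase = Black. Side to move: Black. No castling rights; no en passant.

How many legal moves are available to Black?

Black to move; king on a5.
In check: yes, from the white pawn on b4.
Legal moves: Ka6, Kb5, Ka4.
Count: 3.

3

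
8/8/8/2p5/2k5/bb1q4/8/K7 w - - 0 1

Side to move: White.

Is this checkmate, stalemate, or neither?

stalemate

White to move; white king on a1.
In check: no.
King squares — b1: attacked by Qd3; a2: attacked by Bb3; b2: attacked by Ba3.
Legal moves for White: none.
Not in check and no legal moves → stalemate.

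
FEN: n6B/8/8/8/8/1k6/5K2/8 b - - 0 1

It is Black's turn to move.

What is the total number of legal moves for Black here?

8

Black to move; king on b3.
In check: no.
Legal moves: Nc7, Nb6, Kc4, Kb4, Ka4, Ka3, Kc2, Ka2.
Count: 8.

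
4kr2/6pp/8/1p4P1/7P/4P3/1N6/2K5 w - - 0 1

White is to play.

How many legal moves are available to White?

White to move; king on c1.
In check: no.
Legal moves: Nc4, Na4, Nd3, Nd1, Kd2, Kc2, Kd1, Kb1, g6, h5, e4.
Count: 11.

11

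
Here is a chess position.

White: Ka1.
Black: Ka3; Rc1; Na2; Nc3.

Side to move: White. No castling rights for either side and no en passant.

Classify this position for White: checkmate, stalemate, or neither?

White to move; white king on a1.
In check: yes, from the black rook on c1.
King squares — b1: attacked by Rc1; a2: attacked by Ka3; b2: attacked by Ka3.
Legal moves for White: none.
In check with no legal moves → checkmate.

checkmate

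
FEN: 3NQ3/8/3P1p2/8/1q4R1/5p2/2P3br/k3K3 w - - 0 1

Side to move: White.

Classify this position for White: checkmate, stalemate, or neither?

neither

White to move; white king on e1.
In check: yes, from the black queen on b4.
Legal moves for White: Kf2, Kd1, Rxb4, c3.
White is in check but has 4 legal moves → neither.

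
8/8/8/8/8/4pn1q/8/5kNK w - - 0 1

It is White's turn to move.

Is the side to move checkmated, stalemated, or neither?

neither

White to move; white king on h1.
In check: yes, from the black queen on h3.
King squares — g1: own knight; g2: attacked by Kf1; h2: attacked by Nf3.
Legal moves for White: Nxh3.
White is in check but has 1 legal move → neither.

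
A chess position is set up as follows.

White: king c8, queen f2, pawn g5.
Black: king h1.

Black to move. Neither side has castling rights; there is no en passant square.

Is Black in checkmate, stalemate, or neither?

Black to move; black king on h1.
In check: no.
King squares — g1: attacked by Qf2; g2: attacked by Qf2; h2: attacked by Qf2.
Legal moves for Black: none.
Not in check and no legal moves → stalemate.

stalemate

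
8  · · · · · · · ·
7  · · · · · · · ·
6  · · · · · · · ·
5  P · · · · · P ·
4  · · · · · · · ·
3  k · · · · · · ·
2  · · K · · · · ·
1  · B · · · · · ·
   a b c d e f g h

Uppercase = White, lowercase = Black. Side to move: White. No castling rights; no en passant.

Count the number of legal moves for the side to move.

8

White to move; king on c2.
In check: no.
Legal moves: Kd3, Kc3, Kd2, Kd1, Kc1, Ba2, g6, a6.
Count: 8.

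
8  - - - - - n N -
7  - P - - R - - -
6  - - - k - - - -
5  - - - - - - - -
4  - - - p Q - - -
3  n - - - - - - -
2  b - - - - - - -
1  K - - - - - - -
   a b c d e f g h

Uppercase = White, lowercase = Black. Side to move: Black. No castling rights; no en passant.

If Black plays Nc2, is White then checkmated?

no

After Nc2: white king on a1; in check: yes, from the black knight on c2.
White has 3 legal replies: Kb2, Kxa2, Qxc2.
In check but a legal move exists → not checkmate.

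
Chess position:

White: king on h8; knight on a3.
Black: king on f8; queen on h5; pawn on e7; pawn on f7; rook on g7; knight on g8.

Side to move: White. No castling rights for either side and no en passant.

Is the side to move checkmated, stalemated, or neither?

checkmate

White to move; white king on h8.
In check: yes, from the black queen on h5.
King squares — g7: attacked by Kf8; h7: attacked by Qh5; g8: attacked by Rg7.
Legal moves for White: none.
In check with no legal moves → checkmate.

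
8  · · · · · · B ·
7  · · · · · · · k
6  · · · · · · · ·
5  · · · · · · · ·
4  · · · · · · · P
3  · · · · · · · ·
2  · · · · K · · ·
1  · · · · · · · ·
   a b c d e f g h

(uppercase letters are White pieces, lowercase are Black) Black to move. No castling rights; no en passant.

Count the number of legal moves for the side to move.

5

Black to move; king on h7.
In check: yes, from the white bishop on g8.
Legal moves: Kh8, Kxg8, Kg7, Kh6, Kg6.
Count: 5.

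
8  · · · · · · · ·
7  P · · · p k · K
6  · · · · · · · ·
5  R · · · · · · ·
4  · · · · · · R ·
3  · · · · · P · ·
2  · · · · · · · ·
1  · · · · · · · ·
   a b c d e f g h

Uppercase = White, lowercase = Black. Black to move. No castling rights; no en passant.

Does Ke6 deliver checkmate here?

After Ke6: white king on h7; in check: no.
White is not in check, so this cannot be checkmate.

no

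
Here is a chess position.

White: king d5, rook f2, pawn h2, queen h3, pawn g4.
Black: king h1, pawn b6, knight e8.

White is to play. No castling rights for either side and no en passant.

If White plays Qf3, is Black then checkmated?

no

After Qf3: black king on h1; in check: yes, from the white queen on f3.
Black has 1 legal reply: Kg1.
In check but a legal move exists → not checkmate.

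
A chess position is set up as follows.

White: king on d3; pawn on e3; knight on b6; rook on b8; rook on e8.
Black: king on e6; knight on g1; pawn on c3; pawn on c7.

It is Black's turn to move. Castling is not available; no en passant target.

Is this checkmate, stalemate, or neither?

Black to move; black king on e6.
In check: yes, from the white rook on e8.
King squares — d5: attacked by Nb6; e5: attacked by Re8; f5: available; d6: available; f6: available; d7: attacked by Nb6; e7: attacked by Re8; f7: available.
Legal moves for Black: Kf7, Kf6, Kd6, Kf5.
Black is in check but has 4 legal moves → neither.

neither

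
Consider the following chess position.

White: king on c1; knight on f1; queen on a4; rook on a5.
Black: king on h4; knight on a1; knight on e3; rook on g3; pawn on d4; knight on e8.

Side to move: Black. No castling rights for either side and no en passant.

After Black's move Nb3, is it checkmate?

no

After Nb3: white king on c1; in check: yes, from the black knight on b3.
White has 3 legal replies: Kb2, Kb1, Qxb3.
In check but a legal move exists → not checkmate.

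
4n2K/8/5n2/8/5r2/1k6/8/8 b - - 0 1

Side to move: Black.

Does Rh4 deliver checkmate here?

After Rh4: white king on h8; in check: yes, from the black rook on h4.
King squares — g7: attacked by Ne8; h7: attacked by Rh4; g8: attacked by Nf6.
White has no legal moves → checkmate.

yes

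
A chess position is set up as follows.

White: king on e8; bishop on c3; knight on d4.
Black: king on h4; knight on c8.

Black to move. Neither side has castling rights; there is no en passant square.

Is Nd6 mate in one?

no

After Nd6: white king on e8; in check: yes, from the black knight on d6.
White has 4 legal replies: Kf8, Kd8, Ke7, Kd7.
In check but a legal move exists → not checkmate.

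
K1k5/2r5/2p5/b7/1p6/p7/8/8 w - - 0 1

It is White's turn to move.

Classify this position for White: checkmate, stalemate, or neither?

White to move; white king on a8.
In check: no.
King squares — a7: attacked by Rc7; b7: attacked by Rc7; b8: attacked by Kc8.
Legal moves for White: none.
Not in check and no legal moves → stalemate.

stalemate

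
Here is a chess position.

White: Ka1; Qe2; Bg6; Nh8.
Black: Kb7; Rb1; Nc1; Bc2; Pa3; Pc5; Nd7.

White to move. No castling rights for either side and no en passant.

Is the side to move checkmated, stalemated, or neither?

White to move; white king on a1.
In check: yes, from the black rook on b1.
King squares — b1: attacked by Bc2; a2: attacked by Nc1; b2: attacked by Rb1.
Legal moves for White: none.
In check with no legal moves → checkmate.

checkmate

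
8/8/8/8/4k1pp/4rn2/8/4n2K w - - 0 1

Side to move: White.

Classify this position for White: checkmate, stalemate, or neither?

stalemate

White to move; white king on h1.
In check: no.
King squares — g1: attacked by Nf3; g2: attacked by Ne1; h2: attacked by Nf3.
Legal moves for White: none.
Not in check and no legal moves → stalemate.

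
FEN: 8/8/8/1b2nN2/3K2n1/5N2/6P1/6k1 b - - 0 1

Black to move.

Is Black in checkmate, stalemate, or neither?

neither

Black to move; black king on g1.
In check: yes, from the white knight on f3.
Legal moves for Black: Kxg2, Kf2, Kh1, Kf1, Nxf3+.
Black is in check but has 5 legal moves → neither.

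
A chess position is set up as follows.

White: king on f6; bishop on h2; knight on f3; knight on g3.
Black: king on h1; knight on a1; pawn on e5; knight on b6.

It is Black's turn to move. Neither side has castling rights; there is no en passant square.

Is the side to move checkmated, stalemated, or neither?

neither

Black to move; black king on h1.
In check: yes, from the white knight on g3.
Legal moves for Black: Kg2.
Black is in check but has 1 legal move → neither.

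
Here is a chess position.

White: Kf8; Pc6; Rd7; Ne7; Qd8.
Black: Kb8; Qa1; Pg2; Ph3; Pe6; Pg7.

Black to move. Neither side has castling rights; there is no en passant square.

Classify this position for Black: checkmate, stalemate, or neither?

checkmate

Black to move; black king on b8.
In check: yes, from the white queen on d8.
King squares — a7: attacked by Rd7; b7: attacked by Pc6; c7: attacked by Rd7; a8: attacked by Qd8; c8: attacked by Ne7.
Legal moves for Black: none.
In check with no legal moves → checkmate.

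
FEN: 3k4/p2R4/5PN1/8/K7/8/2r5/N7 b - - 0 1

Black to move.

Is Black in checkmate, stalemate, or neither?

Black to move; black king on d8.
In check: yes, from the white rook on d7.
Legal moves for Black: Ke8, Kc8, Kxd7.
Black is in check but has 3 legal moves → neither.

neither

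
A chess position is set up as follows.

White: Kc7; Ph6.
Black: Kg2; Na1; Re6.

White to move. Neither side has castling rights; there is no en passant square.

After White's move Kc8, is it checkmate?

After Kc8: black king on g2; in check: no.
Black is not in check, so this cannot be checkmate.

no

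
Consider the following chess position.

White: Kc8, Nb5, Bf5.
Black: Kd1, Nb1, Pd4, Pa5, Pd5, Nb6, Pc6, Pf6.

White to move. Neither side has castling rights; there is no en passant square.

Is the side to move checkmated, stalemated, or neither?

White to move; white king on c8.
In check: yes, from the black knight on b6.
Legal moves for White: Kd8, Kb8, Kc7, Kb7.
White is in check but has 4 legal moves → neither.

neither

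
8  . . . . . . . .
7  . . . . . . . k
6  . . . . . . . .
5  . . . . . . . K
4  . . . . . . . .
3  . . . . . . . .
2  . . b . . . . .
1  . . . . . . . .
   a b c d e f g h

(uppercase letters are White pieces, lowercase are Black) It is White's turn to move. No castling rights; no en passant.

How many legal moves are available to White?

White to move; king on h5.
In check: no.
Legal moves: Kg5, Kh4, Kg4.
Count: 3.

3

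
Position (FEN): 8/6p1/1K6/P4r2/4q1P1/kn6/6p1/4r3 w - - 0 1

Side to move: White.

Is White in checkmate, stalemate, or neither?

White to move; white king on b6.
In check: no.
Legal moves for White: Kc7, Ka7, Ka6, gxf5, a6, g5.
White has 6 legal moves and is not in check → neither.

neither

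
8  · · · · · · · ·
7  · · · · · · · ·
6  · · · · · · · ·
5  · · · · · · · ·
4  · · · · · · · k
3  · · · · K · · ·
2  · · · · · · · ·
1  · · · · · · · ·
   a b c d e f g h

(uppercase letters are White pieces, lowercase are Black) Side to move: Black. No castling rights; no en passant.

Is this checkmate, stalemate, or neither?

neither

Black to move; black king on h4.
In check: no.
Legal moves for Black: Kh5, Kg5, Kg4, Kh3, Kg3.
Black has 5 legal moves and is not in check → neither.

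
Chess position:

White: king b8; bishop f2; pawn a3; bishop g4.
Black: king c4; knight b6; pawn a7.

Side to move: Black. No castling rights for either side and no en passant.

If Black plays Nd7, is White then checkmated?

After Nd7: white king on b8; in check: yes, from the black knight on d7.
White has 6 legal replies: Kc8, Ka8, Kc7, Kb7, Kxa7, Bxd7.
In check but a legal move exists → not checkmate.

no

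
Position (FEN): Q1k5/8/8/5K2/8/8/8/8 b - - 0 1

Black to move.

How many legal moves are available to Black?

Black to move; king on c8.
In check: yes, from the white queen on a8.
Legal moves: Kd7, Kc7.
Count: 2.

2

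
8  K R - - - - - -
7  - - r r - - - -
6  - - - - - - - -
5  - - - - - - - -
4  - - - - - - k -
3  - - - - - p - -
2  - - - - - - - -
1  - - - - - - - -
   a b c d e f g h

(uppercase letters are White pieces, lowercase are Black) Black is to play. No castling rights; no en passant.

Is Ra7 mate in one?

yes

After Ra7: white king on a8; in check: yes, from the black rook on a7.
King squares — a7: attacked by Rd7; b7: attacked by Ra7; b8: own rook.
White has no legal moves → checkmate.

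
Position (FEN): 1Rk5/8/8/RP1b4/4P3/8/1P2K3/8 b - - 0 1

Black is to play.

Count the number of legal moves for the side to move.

3

Black to move; king on c8.
In check: yes, from the white rook on b8.
Legal moves: Kxb8, Kd7, Kc7.
Count: 3.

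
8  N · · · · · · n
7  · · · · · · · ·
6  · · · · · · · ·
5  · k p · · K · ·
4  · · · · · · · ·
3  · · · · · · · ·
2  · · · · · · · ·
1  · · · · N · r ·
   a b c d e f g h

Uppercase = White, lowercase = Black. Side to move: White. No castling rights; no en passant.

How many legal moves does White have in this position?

White to move; king on f5.
In check: no.
Legal moves: Nc7+, Nb6, Kf6, Ke6, Ke5, Kf4, Ke4, Nf3, Nd3, Ng2, Nc2.
Count: 11.

11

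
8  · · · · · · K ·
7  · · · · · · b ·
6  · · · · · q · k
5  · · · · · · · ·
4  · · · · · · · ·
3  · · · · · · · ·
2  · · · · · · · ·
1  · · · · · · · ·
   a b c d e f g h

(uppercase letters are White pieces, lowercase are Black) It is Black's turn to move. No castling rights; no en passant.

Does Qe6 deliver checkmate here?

yes

After Qe6: white king on g8; in check: yes, from the black queen on e6.
King squares — f7: attacked by Qe6; g7: attacked by Kh6; h7: attacked by Kh6; f8: attacked by Bg7; h8: attacked by Bg7.
White has no legal moves → checkmate.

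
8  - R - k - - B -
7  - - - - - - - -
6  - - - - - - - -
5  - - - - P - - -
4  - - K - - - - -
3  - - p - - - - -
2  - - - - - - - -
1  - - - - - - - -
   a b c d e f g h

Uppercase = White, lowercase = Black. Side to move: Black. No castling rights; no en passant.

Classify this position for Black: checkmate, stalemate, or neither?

neither

Black to move; black king on d8.
In check: yes, from the white rook on b8.
Legal moves for Black: Ke7, Kd7, Kc7.
Black is in check but has 3 legal moves → neither.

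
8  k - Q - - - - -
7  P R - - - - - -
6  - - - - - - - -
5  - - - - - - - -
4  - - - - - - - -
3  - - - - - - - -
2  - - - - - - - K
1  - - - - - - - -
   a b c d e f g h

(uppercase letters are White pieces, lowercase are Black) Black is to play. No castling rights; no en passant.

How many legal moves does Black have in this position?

0

Black to move; king on a8.
In check: yes, from the white queen on c8.
Legal moves: none.
Count: 0.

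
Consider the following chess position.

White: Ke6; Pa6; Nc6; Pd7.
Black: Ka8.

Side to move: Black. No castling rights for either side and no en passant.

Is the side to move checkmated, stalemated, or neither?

Black to move; black king on a8.
In check: no.
King squares — a7: attacked by Nc6; b7: attacked by Pa6; b8: attacked by Nc6.
Legal moves for Black: none.
Not in check and no legal moves → stalemate.

stalemate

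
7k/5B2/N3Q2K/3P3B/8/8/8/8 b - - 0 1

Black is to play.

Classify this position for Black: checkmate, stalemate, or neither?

Black to move; black king on h8.
In check: no.
King squares — g7: attacked by Kh6; h7: attacked by Kh6; g8: attacked by Bf7.
Legal moves for Black: none.
Not in check and no legal moves → stalemate.

stalemate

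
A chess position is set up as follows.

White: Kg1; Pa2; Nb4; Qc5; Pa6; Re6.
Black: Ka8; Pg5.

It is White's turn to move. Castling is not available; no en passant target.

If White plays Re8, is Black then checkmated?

yes

After Re8: black king on a8; in check: yes, from the white rook on e8.
King squares — a7: attacked by Qc5; b7: attacked by Pa6; b8: attacked by Re8.
Black has no legal moves → checkmate.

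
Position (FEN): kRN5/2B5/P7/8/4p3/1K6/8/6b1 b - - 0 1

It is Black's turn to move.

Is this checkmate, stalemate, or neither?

Black to move; black king on a8.
In check: yes, from the white rook on b8.
King squares — a7: attacked by Nc8; b7: attacked by Pa6; b8: attacked by Bc7.
Legal moves for Black: none.
In check with no legal moves → checkmate.

checkmate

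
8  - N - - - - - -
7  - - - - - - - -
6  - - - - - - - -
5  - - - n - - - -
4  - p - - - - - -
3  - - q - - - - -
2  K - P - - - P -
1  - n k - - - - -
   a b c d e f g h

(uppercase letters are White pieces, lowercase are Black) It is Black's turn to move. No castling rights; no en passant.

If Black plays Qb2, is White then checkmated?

yes

After Qb2: white king on a2; in check: yes, from the black queen on b2.
King squares — a1: attacked by Qb2; b1: attacked by Kc1; b2: attacked by Kc1; a3: attacked by Nb1; b3: attacked by Qb2.
White has no legal moves → checkmate.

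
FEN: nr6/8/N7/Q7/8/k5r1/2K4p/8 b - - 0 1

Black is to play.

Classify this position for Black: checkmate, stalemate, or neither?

checkmate

Black to move; black king on a3.
In check: yes, from the white queen on a5.
King squares — a2: attacked by Qa5; b2: attacked by Kc2; b3: attacked by Kc2; a4: attacked by Qa5; b4: attacked by Qa5.
Legal moves for Black: none.
In check with no legal moves → checkmate.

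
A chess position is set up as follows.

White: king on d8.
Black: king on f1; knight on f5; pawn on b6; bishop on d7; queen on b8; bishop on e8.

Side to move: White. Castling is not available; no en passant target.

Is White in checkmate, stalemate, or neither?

checkmate

White to move; white king on d8.
In check: yes, from the black queen on b8.
King squares — c7: attacked by Qb8; d7: attacked by Be8; e7: attacked by Nf5; c8: attacked by Bd7; e8: attacked by Bd7.
Legal moves for White: none.
In check with no legal moves → checkmate.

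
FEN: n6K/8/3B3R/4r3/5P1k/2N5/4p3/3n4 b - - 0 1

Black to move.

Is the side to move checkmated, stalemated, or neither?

neither

Black to move; black king on h4.
In check: yes, from the white rook on h6.
King squares — g3: available; h3: attacked by Rh6; g4: available; g5: attacked by Pf4; h5: attacked by Rh6.
Legal moves for Black: Kg4, Kg3, Rh5.
Black is in check but has 3 legal moves → neither.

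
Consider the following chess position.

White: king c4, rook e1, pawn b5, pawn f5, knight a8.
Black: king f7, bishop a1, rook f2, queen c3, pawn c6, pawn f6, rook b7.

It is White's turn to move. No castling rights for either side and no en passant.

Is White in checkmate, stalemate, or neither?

checkmate

White to move; white king on c4.
In check: yes, from the black queen on c3.
King squares — b3: attacked by Qc3; c3: attacked by Ba1; d3: attacked by Qc3; b4: attacked by Qc3; d4: attacked by Qc3; b5: own pawn; c5: attacked by Qc3; d5: attacked by Pc6.
Legal moves for White: none.
In check with no legal moves → checkmate.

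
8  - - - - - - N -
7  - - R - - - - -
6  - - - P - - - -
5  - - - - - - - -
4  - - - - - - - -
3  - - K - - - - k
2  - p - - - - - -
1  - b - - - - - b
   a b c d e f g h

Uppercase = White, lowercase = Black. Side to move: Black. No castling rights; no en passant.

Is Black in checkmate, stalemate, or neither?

neither

Black to move; black king on h3.
In check: no.
Legal moves for Black include: Kh4, Kg4, Kg3, Kh2, Kg2, Ba8, Bb7, Bc6, Bd5, Bhe4, Bf3, Bg2, Bh7, Bg6, Bf5, Bbe4, Bd3, Bc2, ... (list truncated; more exist).
Black has legal moves and is not in check → neither.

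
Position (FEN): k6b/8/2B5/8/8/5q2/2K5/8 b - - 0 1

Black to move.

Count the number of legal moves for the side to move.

Black to move; king on a8.
In check: yes, from the white bishop on c6.
Legal moves: Kb8, Ka7, Qxc6+.
Count: 3.

3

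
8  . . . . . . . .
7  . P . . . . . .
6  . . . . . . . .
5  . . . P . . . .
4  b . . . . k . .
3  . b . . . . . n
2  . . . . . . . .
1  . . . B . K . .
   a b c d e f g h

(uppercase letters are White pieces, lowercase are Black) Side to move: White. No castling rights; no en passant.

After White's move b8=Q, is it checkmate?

no

After b8=Q: black king on f4; in check: yes, from the white queen on b8.
Black has 4 legal replies: Kg5, Kf5, Ke4, Ke3.
In check but a legal move exists → not checkmate.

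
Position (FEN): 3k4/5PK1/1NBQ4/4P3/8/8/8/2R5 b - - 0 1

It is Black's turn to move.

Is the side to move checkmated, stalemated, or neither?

Black to move; black king on d8.
In check: yes, from the white queen on d6.
King squares — c7: attacked by Qd6; d7: attacked by Nb6; e7: attacked by Qd6; c8: attacked by Nb6; e8: attacked by Bc6.
Legal moves for Black: none.
In check with no legal moves → checkmate.

checkmate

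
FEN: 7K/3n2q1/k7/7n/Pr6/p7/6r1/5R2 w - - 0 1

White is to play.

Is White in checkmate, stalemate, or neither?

White to move; white king on h8.
In check: yes, from the black queen on g7.
King squares — g7: attacked by Rg2; h7: attacked by Qg7; g8: attacked by Qg7.
Legal moves for White: none.
In check with no legal moves → checkmate.

checkmate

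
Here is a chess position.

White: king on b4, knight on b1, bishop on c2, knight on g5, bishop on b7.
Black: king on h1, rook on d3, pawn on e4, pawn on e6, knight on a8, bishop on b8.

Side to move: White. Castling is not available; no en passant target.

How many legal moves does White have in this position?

24

White to move; king on b4.
In check: no.
Legal moves: Bc8, Bxa8, Bc6, Ba6, Bd5, Bxe4+, Nh7, Nf7, Nxe6, Nxe4, Nh3, Nf3, Kc5, Kb5, Ka5, Kc4, Ka4, Ba4, Bxd3, Bb3, Bd1, Nc3, Na3, Nd2.
Count: 24.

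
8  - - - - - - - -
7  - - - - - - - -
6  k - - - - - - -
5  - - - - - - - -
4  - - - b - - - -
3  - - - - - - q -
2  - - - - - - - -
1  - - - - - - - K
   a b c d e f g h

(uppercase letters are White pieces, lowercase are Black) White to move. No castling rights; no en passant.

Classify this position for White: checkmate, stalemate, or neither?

White to move; white king on h1.
In check: no.
King squares — g1: attacked by Qg3; g2: attacked by Qg3; h2: attacked by Qg3.
Legal moves for White: none.
Not in check and no legal moves → stalemate.

stalemate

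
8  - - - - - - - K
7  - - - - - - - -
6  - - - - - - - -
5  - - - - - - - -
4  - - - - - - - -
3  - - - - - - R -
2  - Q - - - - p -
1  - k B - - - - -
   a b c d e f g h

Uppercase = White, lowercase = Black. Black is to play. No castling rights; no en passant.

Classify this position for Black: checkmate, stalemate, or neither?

checkmate

Black to move; black king on b1.
In check: yes, from the white queen on b2.
King squares — a1: attacked by Qb2; c1: attacked by Qb2; a2: attacked by Qb2; b2: attacked by Bc1; c2: attacked by Qb2.
Legal moves for Black: none.
In check with no legal moves → checkmate.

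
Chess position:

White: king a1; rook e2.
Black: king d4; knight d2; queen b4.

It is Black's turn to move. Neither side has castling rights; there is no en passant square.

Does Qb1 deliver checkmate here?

yes

After Qb1: white king on a1; in check: yes, from the black queen on b1.
King squares — b1: attacked by Nd2; a2: attacked by Qb1; b2: attacked by Qb1.
White has no legal moves → checkmate.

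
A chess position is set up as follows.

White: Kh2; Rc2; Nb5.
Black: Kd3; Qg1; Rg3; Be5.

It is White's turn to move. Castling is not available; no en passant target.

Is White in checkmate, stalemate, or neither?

checkmate

White to move; white king on h2.
In check: yes, from the black queen on g1.
King squares — g1: attacked by Rg3; h1: attacked by Qg1; g2: attacked by Qg1; g3: attacked by Qg1; h3: attacked by Rg3.
Legal moves for White: none.
In check with no legal moves → checkmate.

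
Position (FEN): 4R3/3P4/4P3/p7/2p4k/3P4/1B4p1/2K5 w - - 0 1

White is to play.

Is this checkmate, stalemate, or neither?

White to move; white king on c1.
In check: no.
Legal moves for White include: Rh8+, Rg8, Rf8, Rd8, Rc8, Rb8, Ra8, Re7, Bh8, Bg7, Bf6+, Be5, Bd4, Bc3, Ba3, Ba1, Kd2, Kc2, ... (list truncated; more exist).
White has legal moves and is not in check → neither.

neither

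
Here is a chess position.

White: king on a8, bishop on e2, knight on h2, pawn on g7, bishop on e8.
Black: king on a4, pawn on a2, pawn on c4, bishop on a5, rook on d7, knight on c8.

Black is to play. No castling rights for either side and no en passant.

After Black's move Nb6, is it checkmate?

no

After Nb6: white king on a8; in check: yes, from the black knight on b6.
White has 1 legal reply: Kb8.
In check but a legal move exists → not checkmate.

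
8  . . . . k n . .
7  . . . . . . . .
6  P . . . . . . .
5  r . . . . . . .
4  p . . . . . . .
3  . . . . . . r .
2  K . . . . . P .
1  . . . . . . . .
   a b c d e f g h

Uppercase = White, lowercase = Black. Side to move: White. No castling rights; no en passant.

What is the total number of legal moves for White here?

4

White to move; king on a2.
In check: no.
Legal moves: Kb2, Kb1, Ka1, a7.
Count: 4.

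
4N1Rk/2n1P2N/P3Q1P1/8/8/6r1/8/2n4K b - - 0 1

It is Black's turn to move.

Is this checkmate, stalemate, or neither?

checkmate

Black to move; black king on h8.
In check: yes, from the white rook on g8.
King squares — g7: attacked by Ne8; h7: attacked by Pg6; g8: attacked by Qe6.
Legal moves for Black: none.
In check with no legal moves → checkmate.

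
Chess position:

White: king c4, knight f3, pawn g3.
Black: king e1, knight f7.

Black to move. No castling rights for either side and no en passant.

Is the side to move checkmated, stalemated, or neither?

neither

Black to move; black king on e1.
In check: yes, from the white knight on f3.
King squares — d1: available; f1: available; d2: attacked by Nf3; e2: available; f2: available.
Legal moves for Black: Kf2, Ke2, Kf1, Kd1.
Black is in check but has 4 legal moves → neither.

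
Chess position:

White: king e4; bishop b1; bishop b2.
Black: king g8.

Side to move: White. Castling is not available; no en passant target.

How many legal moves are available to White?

White to move; king on e4.
In check: no.
Legal moves: Kf5, Ke5, Kd5, Kf4, Kd4, Kf3, Ke3, Kd3, Bh8, Bg7, Bf6, Be5, Bd4, Bc3, Ba3, Bc1, Ba1, Bd3, Bc2, Ba2+.
Count: 20.

20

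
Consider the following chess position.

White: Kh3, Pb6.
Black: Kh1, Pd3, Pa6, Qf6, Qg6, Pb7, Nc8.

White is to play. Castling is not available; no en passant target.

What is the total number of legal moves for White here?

White to move; king on h3.
In check: no.
Legal moves: none.
Count: 0.

0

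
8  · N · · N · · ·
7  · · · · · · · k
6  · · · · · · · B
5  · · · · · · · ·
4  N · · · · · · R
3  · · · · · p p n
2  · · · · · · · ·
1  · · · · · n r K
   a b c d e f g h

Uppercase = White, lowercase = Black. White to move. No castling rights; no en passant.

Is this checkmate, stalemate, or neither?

checkmate

White to move; white king on h1.
In check: yes, from the black rook on g1.
King squares — g1: attacked by Nh3; g2: attacked by Rg1; h2: attacked by Nf1.
Legal moves for White: none.
In check with no legal moves → checkmate.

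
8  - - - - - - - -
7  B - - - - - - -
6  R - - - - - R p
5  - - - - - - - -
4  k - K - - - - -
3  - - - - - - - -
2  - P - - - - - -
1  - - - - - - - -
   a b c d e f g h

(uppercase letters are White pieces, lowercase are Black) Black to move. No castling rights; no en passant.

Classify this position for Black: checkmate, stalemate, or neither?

checkmate

Black to move; black king on a4.
In check: yes, from the white rook on a6.
King squares — a3: attacked by Pb2; b3: attacked by Kc4; b4: attacked by Kc4; a5: attacked by Ra6; b5: attacked by Kc4.
Legal moves for Black: none.
In check with no legal moves → checkmate.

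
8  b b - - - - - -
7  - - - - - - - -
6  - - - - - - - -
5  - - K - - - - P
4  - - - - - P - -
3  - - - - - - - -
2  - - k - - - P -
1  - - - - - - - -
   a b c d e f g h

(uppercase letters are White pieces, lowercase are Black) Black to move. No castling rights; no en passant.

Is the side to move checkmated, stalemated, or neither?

neither

Black to move; black king on c2.
In check: no.
Legal moves for Black include: Bc7, Ba7+, Bd6+, Be5, Bxf4, Bb7, Bc6, Bd5, Be4, Bf3, Bxg2, Kd3, Kc3, Kb3, Kd2, Kb2, Kd1, Kc1, ... (list truncated; more exist).
Black has legal moves and is not in check → neither.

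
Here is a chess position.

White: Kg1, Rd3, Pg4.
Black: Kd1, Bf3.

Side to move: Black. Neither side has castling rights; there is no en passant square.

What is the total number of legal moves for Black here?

Black to move; king on d1.
In check: yes, from the white rook on d3.
Legal moves: Ke2, Kc2, Ke1, Kc1.
Count: 4.

4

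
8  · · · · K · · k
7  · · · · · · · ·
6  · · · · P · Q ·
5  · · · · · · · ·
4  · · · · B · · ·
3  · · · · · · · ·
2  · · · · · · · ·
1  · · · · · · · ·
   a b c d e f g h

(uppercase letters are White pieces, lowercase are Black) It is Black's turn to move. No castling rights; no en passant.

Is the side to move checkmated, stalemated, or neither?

stalemate

Black to move; black king on h8.
In check: no.
King squares — g7: attacked by Qg6; h7: attacked by Qg6; g8: attacked by Qg6.
Legal moves for Black: none.
Not in check and no legal moves → stalemate.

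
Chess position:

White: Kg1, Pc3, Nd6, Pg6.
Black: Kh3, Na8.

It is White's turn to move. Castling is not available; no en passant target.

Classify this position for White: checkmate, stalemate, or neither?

White to move; white king on g1.
In check: no.
Legal moves for White: Ne8, Nc8, Nf7, Nb7, Nf5, Nb5, Ne4, Nc4, Kf2, Kh1, Kf1, g7, c4.
White has 13 legal moves and is not in check → neither.

neither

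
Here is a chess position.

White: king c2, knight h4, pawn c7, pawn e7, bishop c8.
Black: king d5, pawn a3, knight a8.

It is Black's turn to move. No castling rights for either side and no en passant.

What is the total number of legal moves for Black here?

Black to move; king on d5.
In check: no.
Legal moves: Nxc7, Nb6, Kd6, Kc6, Ke5, Kc5, Ke4, Kd4, Kc4, a2.
Count: 10.

10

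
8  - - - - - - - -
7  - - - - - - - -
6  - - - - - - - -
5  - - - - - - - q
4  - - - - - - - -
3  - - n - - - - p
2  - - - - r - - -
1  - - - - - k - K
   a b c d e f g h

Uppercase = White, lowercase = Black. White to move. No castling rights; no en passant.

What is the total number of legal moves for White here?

White to move; king on h1.
In check: no.
Legal moves: none.
Count: 0.

0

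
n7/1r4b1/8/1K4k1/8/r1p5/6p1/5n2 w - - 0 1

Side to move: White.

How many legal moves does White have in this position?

White to move; king on b5.
In check: yes, from the black rook on b7.
Legal moves: Kc6, Kc5, Kc4.
Count: 3.

3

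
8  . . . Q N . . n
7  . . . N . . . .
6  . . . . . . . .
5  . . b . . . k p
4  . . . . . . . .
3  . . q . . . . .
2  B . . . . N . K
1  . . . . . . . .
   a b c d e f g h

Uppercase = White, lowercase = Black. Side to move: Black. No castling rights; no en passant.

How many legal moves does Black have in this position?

6

Black to move; king on g5.
In check: yes, from the white queen on d8.
Legal moves: Kh6, Kg6, Kf5, Kf4, Be7, Qf6.
Count: 6.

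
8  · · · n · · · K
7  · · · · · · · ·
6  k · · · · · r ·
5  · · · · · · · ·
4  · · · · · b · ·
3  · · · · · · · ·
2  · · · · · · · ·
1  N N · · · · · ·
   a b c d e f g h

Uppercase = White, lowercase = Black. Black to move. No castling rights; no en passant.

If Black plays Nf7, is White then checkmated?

no

After Nf7: white king on h8; in check: yes, from the black knight on f7.
White has 1 legal reply: Kh7.
In check but a legal move exists → not checkmate.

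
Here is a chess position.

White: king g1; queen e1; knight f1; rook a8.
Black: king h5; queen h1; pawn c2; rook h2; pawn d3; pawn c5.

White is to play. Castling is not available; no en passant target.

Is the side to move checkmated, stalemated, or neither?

checkmate

White to move; white king on g1.
In check: yes, from the black queen on h1.
King squares — f1: own knight; h1: attacked by Rh2; f2: attacked by Rh2; g2: attacked by Qh1; h2: attacked by Qh1.
Legal moves for White: none.
In check with no legal moves → checkmate.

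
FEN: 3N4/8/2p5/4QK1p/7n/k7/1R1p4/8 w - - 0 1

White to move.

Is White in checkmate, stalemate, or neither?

neither

White to move; white king on f5.
In check: yes, from the black knight on h4.
Legal moves for White: Kf6, Ke6, Kg5, Kf4, Ke4.
White is in check but has 5 legal moves → neither.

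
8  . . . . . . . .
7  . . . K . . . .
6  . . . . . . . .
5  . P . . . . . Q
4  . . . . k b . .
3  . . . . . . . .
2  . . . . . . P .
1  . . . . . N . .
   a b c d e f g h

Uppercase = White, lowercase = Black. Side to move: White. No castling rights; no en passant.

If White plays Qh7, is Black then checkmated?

no

After Qh7: black king on e4; in check: yes, from the white queen on h7.
Black has 3 legal replies: Ke5, Kd5, Kd4.
In check but a legal move exists → not checkmate.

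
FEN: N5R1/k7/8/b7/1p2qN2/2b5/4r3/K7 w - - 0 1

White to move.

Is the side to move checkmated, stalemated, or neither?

checkmate

White to move; white king on a1.
In check: yes, from the black bishop on c3.
King squares — b1: attacked by Qe4; a2: attacked by Re2; b2: attacked by Re2.
Legal moves for White: none.
In check with no legal moves → checkmate.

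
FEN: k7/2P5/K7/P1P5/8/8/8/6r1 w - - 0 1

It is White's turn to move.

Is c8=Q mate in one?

After c8=Q: black king on a8; in check: yes, from the white queen on c8.
King squares — a7: attacked by Ka6; b7: attacked by Ka6; b8: attacked by Qc8.
Black has no legal moves → checkmate.

yes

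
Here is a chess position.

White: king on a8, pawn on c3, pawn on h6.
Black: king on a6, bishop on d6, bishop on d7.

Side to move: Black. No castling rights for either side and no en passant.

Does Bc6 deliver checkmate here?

yes

After Bc6: white king on a8; in check: yes, from the black bishop on c6.
King squares — a7: attacked by Ka6; b7: attacked by Ka6; b8: attacked by Bd6.
White has no legal moves → checkmate.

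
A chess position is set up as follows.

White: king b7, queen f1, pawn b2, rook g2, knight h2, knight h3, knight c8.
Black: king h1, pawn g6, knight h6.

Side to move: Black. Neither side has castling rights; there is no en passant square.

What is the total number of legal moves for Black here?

Black to move; king on h1.
In check: yes, from the white queen on f1.
Legal moves: none.
Count: 0.

0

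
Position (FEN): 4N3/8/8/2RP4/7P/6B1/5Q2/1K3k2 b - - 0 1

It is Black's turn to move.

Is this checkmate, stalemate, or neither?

Black to move; black king on f1.
In check: yes, from the white queen on f2.
King squares — e1: attacked by Qf2; g1: attacked by Qf2; e2: attacked by Qf2; f2: attacked by Bg3; g2: attacked by Qf2.
Legal moves for Black: none.
In check with no legal moves → checkmate.

checkmate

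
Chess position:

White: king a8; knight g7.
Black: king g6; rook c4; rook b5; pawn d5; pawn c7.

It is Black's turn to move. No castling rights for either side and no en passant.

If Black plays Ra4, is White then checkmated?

After Ra4: white king on a8; in check: yes, from the black rook on a4.
King squares — a7: attacked by Ra4; b7: attacked by Rb5; b8: attacked by Rb5.
White has no legal moves → checkmate.

yes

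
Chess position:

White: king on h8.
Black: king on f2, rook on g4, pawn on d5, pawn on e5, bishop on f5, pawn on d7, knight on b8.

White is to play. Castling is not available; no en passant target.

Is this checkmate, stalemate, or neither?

White to move; white king on h8.
In check: no.
King squares — g7: attacked by Rg4; h7: attacked by Bf5; g8: attacked by Rg4.
Legal moves for White: none.
Not in check and no legal moves → stalemate.

stalemate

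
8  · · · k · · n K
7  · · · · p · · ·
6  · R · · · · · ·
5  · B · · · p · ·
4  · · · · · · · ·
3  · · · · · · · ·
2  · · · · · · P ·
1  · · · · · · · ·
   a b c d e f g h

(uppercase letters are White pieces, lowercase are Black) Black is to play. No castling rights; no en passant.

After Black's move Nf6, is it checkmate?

no

After Nf6: white king on h8; in check: no.
White is not in check, so this cannot be checkmate.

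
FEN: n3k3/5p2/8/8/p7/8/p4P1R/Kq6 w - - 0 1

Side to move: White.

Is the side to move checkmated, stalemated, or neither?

checkmate

White to move; white king on a1.
In check: yes, from the black queen on b1.
King squares — b1: attacked by Pa2; a2: attacked by Qb1; b2: attacked by Qb1.
Legal moves for White: none.
In check with no legal moves → checkmate.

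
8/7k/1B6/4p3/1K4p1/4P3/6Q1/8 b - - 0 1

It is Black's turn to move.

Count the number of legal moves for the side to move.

7

Black to move; king on h7.
In check: no.
Legal moves: Kh8, Kg8, Kg7, Kh6, Kg6, e4, g3.
Count: 7.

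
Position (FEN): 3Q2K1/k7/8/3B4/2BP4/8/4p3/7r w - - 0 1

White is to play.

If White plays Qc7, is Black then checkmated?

yes

After Qc7: black king on a7; in check: yes, from the white queen on c7.
King squares — a6: attacked by Bc4; b6: attacked by Qc7; b7: attacked by Bd5; a8: attacked by Bd5; b8: attacked by Qc7.
Black has no legal moves → checkmate.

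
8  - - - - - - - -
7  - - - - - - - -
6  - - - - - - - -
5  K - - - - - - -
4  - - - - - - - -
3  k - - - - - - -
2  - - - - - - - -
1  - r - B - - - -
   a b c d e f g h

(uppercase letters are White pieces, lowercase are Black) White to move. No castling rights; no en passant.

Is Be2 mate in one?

no

After Be2: black king on a3; in check: no.
Black is not in check, so this cannot be checkmate.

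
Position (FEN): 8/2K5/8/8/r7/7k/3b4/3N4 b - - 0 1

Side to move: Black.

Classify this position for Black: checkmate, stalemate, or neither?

neither

Black to move; black king on h3.
In check: no.
Legal moves for Black include: Ra8, Ra7+, Ra6, Ra5, Rh4, Rg4, Rf4, Re4, Rd4, Rc4+, Rb4, Ra3, Ra2, Ra1, Kh4, Kg4, Kg3, Kh2, ... (list truncated; more exist).
Black has legal moves and is not in check → neither.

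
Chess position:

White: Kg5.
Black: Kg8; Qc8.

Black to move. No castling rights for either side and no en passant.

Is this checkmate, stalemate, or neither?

Black to move; black king on g8.
In check: no.
Legal moves for Black include: Kh8, Kf8, Kh7, Kg7, Kf7, Qf8, Qe8, Qd8+, Qb8, Qa8, Qd7, Qc7, Qb7, Qe6, Qc6, Qa6, Qf5+, Qc5+, ... (list truncated; more exist).
Black has legal moves and is not in check → neither.

neither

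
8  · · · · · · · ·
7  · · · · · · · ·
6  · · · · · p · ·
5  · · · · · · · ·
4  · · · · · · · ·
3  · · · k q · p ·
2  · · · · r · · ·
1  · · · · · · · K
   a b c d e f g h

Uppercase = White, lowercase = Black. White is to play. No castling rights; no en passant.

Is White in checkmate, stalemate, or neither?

stalemate

White to move; white king on h1.
In check: no.
King squares — g1: attacked by Qe3; g2: attacked by Re2; h2: attacked by Re2.
Legal moves for White: none.
Not in check and no legal moves → stalemate.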